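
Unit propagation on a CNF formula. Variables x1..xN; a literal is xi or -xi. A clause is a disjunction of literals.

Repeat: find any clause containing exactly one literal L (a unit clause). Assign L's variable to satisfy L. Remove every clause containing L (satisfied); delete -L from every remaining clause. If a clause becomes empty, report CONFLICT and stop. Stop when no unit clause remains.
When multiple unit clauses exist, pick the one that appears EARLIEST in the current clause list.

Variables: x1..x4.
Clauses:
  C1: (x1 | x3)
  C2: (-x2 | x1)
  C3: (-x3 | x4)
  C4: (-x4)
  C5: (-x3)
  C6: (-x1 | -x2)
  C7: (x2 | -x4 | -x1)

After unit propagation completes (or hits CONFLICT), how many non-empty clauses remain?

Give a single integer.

unit clause [-4] forces x4=F; simplify:
  drop 4 from [-3, 4] -> [-3]
  satisfied 2 clause(s); 5 remain; assigned so far: [4]
unit clause [-3] forces x3=F; simplify:
  drop 3 from [1, 3] -> [1]
  satisfied 2 clause(s); 3 remain; assigned so far: [3, 4]
unit clause [1] forces x1=T; simplify:
  drop -1 from [-1, -2] -> [-2]
  satisfied 2 clause(s); 1 remain; assigned so far: [1, 3, 4]
unit clause [-2] forces x2=F; simplify:
  satisfied 1 clause(s); 0 remain; assigned so far: [1, 2, 3, 4]

Answer: 0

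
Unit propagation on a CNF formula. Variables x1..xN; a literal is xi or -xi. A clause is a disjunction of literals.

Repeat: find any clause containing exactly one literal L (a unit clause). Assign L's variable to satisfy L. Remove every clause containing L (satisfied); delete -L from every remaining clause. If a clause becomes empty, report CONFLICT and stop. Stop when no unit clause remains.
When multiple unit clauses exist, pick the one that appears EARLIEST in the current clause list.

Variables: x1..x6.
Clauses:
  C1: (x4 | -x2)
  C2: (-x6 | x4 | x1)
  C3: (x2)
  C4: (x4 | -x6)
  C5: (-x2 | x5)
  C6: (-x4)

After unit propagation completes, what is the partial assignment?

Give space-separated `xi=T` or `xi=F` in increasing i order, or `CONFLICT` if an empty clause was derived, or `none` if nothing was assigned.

Answer: CONFLICT

Derivation:
unit clause [2] forces x2=T; simplify:
  drop -2 from [4, -2] -> [4]
  drop -2 from [-2, 5] -> [5]
  satisfied 1 clause(s); 5 remain; assigned so far: [2]
unit clause [4] forces x4=T; simplify:
  drop -4 from [-4] -> [] (empty!)
  satisfied 3 clause(s); 2 remain; assigned so far: [2, 4]
CONFLICT (empty clause)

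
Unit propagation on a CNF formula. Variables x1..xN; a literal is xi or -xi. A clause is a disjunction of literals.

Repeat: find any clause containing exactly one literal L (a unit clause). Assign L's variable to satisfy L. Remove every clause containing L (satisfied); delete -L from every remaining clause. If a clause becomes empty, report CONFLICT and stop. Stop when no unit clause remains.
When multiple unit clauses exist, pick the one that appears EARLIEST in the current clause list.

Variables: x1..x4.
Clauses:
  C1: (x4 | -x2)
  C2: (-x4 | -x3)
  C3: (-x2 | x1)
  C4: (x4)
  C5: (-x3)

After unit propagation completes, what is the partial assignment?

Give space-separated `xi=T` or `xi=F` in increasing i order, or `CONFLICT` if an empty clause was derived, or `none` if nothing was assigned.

unit clause [4] forces x4=T; simplify:
  drop -4 from [-4, -3] -> [-3]
  satisfied 2 clause(s); 3 remain; assigned so far: [4]
unit clause [-3] forces x3=F; simplify:
  satisfied 2 clause(s); 1 remain; assigned so far: [3, 4]

Answer: x3=F x4=T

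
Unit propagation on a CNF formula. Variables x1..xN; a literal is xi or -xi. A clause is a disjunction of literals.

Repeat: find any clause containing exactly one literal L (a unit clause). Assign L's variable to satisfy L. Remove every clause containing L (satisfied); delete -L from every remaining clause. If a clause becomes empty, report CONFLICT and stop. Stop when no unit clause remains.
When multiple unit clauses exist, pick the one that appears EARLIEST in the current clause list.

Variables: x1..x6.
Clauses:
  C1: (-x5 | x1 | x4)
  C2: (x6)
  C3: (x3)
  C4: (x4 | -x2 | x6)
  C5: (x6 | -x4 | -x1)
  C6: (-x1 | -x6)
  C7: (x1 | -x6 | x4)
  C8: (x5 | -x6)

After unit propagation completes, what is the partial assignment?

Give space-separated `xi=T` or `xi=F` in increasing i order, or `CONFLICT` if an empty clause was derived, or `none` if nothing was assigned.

Answer: x1=F x3=T x4=T x5=T x6=T

Derivation:
unit clause [6] forces x6=T; simplify:
  drop -6 from [-1, -6] -> [-1]
  drop -6 from [1, -6, 4] -> [1, 4]
  drop -6 from [5, -6] -> [5]
  satisfied 3 clause(s); 5 remain; assigned so far: [6]
unit clause [3] forces x3=T; simplify:
  satisfied 1 clause(s); 4 remain; assigned so far: [3, 6]
unit clause [-1] forces x1=F; simplify:
  drop 1 from [-5, 1, 4] -> [-5, 4]
  drop 1 from [1, 4] -> [4]
  satisfied 1 clause(s); 3 remain; assigned so far: [1, 3, 6]
unit clause [4] forces x4=T; simplify:
  satisfied 2 clause(s); 1 remain; assigned so far: [1, 3, 4, 6]
unit clause [5] forces x5=T; simplify:
  satisfied 1 clause(s); 0 remain; assigned so far: [1, 3, 4, 5, 6]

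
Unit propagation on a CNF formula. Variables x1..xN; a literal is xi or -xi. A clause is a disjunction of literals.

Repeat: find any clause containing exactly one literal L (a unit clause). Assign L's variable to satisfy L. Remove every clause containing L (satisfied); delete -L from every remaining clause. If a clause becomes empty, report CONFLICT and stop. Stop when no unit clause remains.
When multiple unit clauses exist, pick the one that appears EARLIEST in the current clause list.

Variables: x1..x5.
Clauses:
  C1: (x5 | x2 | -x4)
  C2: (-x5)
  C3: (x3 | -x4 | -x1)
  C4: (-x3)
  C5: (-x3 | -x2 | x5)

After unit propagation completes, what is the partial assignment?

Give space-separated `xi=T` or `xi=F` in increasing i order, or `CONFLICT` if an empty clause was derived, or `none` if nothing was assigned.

Answer: x3=F x5=F

Derivation:
unit clause [-5] forces x5=F; simplify:
  drop 5 from [5, 2, -4] -> [2, -4]
  drop 5 from [-3, -2, 5] -> [-3, -2]
  satisfied 1 clause(s); 4 remain; assigned so far: [5]
unit clause [-3] forces x3=F; simplify:
  drop 3 from [3, -4, -1] -> [-4, -1]
  satisfied 2 clause(s); 2 remain; assigned so far: [3, 5]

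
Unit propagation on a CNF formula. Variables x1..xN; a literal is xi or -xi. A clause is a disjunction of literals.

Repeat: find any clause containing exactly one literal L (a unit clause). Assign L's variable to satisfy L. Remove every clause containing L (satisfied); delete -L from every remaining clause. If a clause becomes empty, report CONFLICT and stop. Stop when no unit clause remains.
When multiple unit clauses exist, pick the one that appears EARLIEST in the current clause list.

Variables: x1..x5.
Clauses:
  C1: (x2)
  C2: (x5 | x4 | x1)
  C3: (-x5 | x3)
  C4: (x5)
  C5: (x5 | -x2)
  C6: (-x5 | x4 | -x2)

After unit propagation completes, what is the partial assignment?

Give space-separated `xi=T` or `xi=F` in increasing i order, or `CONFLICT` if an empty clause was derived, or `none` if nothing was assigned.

unit clause [2] forces x2=T; simplify:
  drop -2 from [5, -2] -> [5]
  drop -2 from [-5, 4, -2] -> [-5, 4]
  satisfied 1 clause(s); 5 remain; assigned so far: [2]
unit clause [5] forces x5=T; simplify:
  drop -5 from [-5, 3] -> [3]
  drop -5 from [-5, 4] -> [4]
  satisfied 3 clause(s); 2 remain; assigned so far: [2, 5]
unit clause [3] forces x3=T; simplify:
  satisfied 1 clause(s); 1 remain; assigned so far: [2, 3, 5]
unit clause [4] forces x4=T; simplify:
  satisfied 1 clause(s); 0 remain; assigned so far: [2, 3, 4, 5]

Answer: x2=T x3=T x4=T x5=T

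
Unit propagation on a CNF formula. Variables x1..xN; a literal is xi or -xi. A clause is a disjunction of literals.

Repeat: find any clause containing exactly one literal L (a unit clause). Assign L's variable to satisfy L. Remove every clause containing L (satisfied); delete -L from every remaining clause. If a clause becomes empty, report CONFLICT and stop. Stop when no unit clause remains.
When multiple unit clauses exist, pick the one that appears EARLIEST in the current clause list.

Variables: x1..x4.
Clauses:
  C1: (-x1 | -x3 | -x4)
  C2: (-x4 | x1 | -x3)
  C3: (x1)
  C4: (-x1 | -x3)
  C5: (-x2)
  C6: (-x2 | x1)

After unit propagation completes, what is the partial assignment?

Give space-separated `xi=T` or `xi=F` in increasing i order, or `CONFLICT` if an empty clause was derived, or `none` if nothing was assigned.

unit clause [1] forces x1=T; simplify:
  drop -1 from [-1, -3, -4] -> [-3, -4]
  drop -1 from [-1, -3] -> [-3]
  satisfied 3 clause(s); 3 remain; assigned so far: [1]
unit clause [-3] forces x3=F; simplify:
  satisfied 2 clause(s); 1 remain; assigned so far: [1, 3]
unit clause [-2] forces x2=F; simplify:
  satisfied 1 clause(s); 0 remain; assigned so far: [1, 2, 3]

Answer: x1=T x2=F x3=F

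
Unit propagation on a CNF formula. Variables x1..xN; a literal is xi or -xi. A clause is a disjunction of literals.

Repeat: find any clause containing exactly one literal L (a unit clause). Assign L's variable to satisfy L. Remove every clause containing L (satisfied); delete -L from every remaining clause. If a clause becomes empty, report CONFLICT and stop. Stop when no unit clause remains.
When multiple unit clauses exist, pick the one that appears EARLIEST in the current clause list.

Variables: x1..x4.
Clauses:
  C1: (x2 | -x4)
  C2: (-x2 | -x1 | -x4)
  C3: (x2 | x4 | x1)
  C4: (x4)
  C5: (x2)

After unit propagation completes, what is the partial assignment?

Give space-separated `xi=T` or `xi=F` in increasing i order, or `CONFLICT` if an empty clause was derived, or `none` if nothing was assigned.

unit clause [4] forces x4=T; simplify:
  drop -4 from [2, -4] -> [2]
  drop -4 from [-2, -1, -4] -> [-2, -1]
  satisfied 2 clause(s); 3 remain; assigned so far: [4]
unit clause [2] forces x2=T; simplify:
  drop -2 from [-2, -1] -> [-1]
  satisfied 2 clause(s); 1 remain; assigned so far: [2, 4]
unit clause [-1] forces x1=F; simplify:
  satisfied 1 clause(s); 0 remain; assigned so far: [1, 2, 4]

Answer: x1=F x2=T x4=T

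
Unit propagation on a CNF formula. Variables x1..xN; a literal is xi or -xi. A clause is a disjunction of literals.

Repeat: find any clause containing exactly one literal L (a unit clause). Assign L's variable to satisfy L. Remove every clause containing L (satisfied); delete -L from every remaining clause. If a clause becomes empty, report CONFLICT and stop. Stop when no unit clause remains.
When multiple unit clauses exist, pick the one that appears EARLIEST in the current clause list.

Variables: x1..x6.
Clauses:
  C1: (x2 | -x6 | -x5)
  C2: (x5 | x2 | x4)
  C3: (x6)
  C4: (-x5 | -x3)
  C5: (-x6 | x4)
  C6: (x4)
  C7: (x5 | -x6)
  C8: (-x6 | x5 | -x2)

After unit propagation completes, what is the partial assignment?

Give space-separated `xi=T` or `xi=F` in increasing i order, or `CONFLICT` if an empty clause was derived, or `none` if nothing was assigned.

unit clause [6] forces x6=T; simplify:
  drop -6 from [2, -6, -5] -> [2, -5]
  drop -6 from [-6, 4] -> [4]
  drop -6 from [5, -6] -> [5]
  drop -6 from [-6, 5, -2] -> [5, -2]
  satisfied 1 clause(s); 7 remain; assigned so far: [6]
unit clause [4] forces x4=T; simplify:
  satisfied 3 clause(s); 4 remain; assigned so far: [4, 6]
unit clause [5] forces x5=T; simplify:
  drop -5 from [2, -5] -> [2]
  drop -5 from [-5, -3] -> [-3]
  satisfied 2 clause(s); 2 remain; assigned so far: [4, 5, 6]
unit clause [2] forces x2=T; simplify:
  satisfied 1 clause(s); 1 remain; assigned so far: [2, 4, 5, 6]
unit clause [-3] forces x3=F; simplify:
  satisfied 1 clause(s); 0 remain; assigned so far: [2, 3, 4, 5, 6]

Answer: x2=T x3=F x4=T x5=T x6=T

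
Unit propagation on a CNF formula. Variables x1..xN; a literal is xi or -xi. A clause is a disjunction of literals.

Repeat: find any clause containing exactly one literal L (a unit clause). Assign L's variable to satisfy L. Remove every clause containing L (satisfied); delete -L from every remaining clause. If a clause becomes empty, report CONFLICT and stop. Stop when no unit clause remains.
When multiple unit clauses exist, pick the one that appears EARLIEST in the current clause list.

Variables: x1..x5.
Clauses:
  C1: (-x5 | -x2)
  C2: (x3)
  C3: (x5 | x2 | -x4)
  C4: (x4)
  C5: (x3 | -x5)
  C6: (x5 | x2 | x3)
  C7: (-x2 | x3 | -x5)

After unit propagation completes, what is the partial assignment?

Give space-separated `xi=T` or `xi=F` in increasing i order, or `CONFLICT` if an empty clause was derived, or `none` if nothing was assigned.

Answer: x3=T x4=T

Derivation:
unit clause [3] forces x3=T; simplify:
  satisfied 4 clause(s); 3 remain; assigned so far: [3]
unit clause [4] forces x4=T; simplify:
  drop -4 from [5, 2, -4] -> [5, 2]
  satisfied 1 clause(s); 2 remain; assigned so far: [3, 4]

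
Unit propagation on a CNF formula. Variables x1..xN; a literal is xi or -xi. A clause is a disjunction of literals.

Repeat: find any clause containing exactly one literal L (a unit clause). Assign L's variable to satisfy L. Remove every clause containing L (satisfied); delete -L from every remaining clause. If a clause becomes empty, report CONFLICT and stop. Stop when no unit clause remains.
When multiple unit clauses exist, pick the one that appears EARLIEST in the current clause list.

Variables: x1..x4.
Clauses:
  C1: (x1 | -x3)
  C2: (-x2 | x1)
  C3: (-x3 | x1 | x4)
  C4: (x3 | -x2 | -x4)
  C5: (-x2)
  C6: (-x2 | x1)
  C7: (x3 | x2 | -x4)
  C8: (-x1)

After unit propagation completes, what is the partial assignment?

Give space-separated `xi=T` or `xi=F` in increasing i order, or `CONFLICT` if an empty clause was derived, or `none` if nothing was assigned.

Answer: x1=F x2=F x3=F x4=F

Derivation:
unit clause [-2] forces x2=F; simplify:
  drop 2 from [3, 2, -4] -> [3, -4]
  satisfied 4 clause(s); 4 remain; assigned so far: [2]
unit clause [-1] forces x1=F; simplify:
  drop 1 from [1, -3] -> [-3]
  drop 1 from [-3, 1, 4] -> [-3, 4]
  satisfied 1 clause(s); 3 remain; assigned so far: [1, 2]
unit clause [-3] forces x3=F; simplify:
  drop 3 from [3, -4] -> [-4]
  satisfied 2 clause(s); 1 remain; assigned so far: [1, 2, 3]
unit clause [-4] forces x4=F; simplify:
  satisfied 1 clause(s); 0 remain; assigned so far: [1, 2, 3, 4]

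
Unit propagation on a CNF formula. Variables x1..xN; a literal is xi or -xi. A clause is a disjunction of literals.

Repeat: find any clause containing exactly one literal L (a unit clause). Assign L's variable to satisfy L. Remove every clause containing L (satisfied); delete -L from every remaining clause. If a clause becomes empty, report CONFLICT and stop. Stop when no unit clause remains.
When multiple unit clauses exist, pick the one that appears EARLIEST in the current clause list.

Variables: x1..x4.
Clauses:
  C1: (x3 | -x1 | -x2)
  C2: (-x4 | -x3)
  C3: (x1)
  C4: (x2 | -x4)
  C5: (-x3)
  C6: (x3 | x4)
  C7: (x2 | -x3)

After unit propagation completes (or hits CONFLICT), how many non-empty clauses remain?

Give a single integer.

unit clause [1] forces x1=T; simplify:
  drop -1 from [3, -1, -2] -> [3, -2]
  satisfied 1 clause(s); 6 remain; assigned so far: [1]
unit clause [-3] forces x3=F; simplify:
  drop 3 from [3, -2] -> [-2]
  drop 3 from [3, 4] -> [4]
  satisfied 3 clause(s); 3 remain; assigned so far: [1, 3]
unit clause [-2] forces x2=F; simplify:
  drop 2 from [2, -4] -> [-4]
  satisfied 1 clause(s); 2 remain; assigned so far: [1, 2, 3]
unit clause [-4] forces x4=F; simplify:
  drop 4 from [4] -> [] (empty!)
  satisfied 1 clause(s); 1 remain; assigned so far: [1, 2, 3, 4]
CONFLICT (empty clause)

Answer: 0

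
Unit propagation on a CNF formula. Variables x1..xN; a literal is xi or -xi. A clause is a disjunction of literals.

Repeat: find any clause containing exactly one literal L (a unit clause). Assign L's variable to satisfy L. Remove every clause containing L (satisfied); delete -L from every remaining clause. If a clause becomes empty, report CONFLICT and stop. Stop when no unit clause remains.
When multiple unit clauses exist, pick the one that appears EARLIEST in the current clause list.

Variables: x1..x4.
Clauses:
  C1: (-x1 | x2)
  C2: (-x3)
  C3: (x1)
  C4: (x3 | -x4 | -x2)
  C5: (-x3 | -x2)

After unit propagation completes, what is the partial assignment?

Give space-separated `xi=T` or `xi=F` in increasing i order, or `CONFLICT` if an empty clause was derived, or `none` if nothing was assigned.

unit clause [-3] forces x3=F; simplify:
  drop 3 from [3, -4, -2] -> [-4, -2]
  satisfied 2 clause(s); 3 remain; assigned so far: [3]
unit clause [1] forces x1=T; simplify:
  drop -1 from [-1, 2] -> [2]
  satisfied 1 clause(s); 2 remain; assigned so far: [1, 3]
unit clause [2] forces x2=T; simplify:
  drop -2 from [-4, -2] -> [-4]
  satisfied 1 clause(s); 1 remain; assigned so far: [1, 2, 3]
unit clause [-4] forces x4=F; simplify:
  satisfied 1 clause(s); 0 remain; assigned so far: [1, 2, 3, 4]

Answer: x1=T x2=T x3=F x4=F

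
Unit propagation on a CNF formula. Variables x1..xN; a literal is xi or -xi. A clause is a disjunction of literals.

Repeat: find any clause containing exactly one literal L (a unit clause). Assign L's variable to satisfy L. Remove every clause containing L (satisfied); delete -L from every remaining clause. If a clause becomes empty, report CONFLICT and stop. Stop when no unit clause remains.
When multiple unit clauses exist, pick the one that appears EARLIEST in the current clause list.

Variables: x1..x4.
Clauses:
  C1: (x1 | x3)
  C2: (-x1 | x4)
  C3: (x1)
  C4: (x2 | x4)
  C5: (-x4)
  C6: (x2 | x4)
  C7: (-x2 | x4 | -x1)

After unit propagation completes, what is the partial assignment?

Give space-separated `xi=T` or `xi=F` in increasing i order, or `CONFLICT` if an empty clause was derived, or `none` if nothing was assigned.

unit clause [1] forces x1=T; simplify:
  drop -1 from [-1, 4] -> [4]
  drop -1 from [-2, 4, -1] -> [-2, 4]
  satisfied 2 clause(s); 5 remain; assigned so far: [1]
unit clause [4] forces x4=T; simplify:
  drop -4 from [-4] -> [] (empty!)
  satisfied 4 clause(s); 1 remain; assigned so far: [1, 4]
CONFLICT (empty clause)

Answer: CONFLICT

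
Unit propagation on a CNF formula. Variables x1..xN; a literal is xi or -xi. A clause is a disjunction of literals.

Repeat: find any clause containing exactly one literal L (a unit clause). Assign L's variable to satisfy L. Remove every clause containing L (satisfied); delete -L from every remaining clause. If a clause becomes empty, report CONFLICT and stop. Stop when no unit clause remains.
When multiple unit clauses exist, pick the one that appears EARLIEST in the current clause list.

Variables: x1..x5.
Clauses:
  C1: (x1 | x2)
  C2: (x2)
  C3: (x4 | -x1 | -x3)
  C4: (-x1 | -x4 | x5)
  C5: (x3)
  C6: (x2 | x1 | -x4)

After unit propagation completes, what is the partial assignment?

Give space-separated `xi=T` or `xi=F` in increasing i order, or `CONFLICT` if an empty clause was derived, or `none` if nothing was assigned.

unit clause [2] forces x2=T; simplify:
  satisfied 3 clause(s); 3 remain; assigned so far: [2]
unit clause [3] forces x3=T; simplify:
  drop -3 from [4, -1, -3] -> [4, -1]
  satisfied 1 clause(s); 2 remain; assigned so far: [2, 3]

Answer: x2=T x3=T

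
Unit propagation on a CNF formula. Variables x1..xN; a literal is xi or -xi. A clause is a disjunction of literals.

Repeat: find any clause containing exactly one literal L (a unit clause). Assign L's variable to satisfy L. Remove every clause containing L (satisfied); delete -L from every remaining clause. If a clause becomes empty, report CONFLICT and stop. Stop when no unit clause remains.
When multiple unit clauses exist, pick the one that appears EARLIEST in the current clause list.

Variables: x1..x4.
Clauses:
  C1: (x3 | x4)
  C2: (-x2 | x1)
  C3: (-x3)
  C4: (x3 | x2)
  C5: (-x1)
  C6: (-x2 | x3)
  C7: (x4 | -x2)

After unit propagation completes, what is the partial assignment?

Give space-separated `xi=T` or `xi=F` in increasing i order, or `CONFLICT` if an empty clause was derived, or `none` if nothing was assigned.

unit clause [-3] forces x3=F; simplify:
  drop 3 from [3, 4] -> [4]
  drop 3 from [3, 2] -> [2]
  drop 3 from [-2, 3] -> [-2]
  satisfied 1 clause(s); 6 remain; assigned so far: [3]
unit clause [4] forces x4=T; simplify:
  satisfied 2 clause(s); 4 remain; assigned so far: [3, 4]
unit clause [2] forces x2=T; simplify:
  drop -2 from [-2, 1] -> [1]
  drop -2 from [-2] -> [] (empty!)
  satisfied 1 clause(s); 3 remain; assigned so far: [2, 3, 4]
CONFLICT (empty clause)

Answer: CONFLICT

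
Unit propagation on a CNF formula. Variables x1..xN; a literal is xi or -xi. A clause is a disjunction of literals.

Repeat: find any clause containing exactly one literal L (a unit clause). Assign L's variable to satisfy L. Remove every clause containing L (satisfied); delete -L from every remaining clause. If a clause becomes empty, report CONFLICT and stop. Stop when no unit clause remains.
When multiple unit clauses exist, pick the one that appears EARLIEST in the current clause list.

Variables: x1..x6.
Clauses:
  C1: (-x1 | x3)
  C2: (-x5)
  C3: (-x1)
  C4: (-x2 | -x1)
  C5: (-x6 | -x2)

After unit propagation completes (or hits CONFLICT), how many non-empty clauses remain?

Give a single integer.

Answer: 1

Derivation:
unit clause [-5] forces x5=F; simplify:
  satisfied 1 clause(s); 4 remain; assigned so far: [5]
unit clause [-1] forces x1=F; simplify:
  satisfied 3 clause(s); 1 remain; assigned so far: [1, 5]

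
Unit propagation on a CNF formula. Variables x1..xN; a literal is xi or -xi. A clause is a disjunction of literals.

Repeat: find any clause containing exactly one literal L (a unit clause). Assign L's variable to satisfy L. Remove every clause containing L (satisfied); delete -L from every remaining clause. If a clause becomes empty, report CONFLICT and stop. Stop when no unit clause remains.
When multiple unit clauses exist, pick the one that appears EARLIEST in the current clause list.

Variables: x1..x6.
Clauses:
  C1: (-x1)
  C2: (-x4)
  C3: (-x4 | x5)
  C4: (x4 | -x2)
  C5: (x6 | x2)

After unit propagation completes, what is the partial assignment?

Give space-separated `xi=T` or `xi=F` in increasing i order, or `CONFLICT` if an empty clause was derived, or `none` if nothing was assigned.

Answer: x1=F x2=F x4=F x6=T

Derivation:
unit clause [-1] forces x1=F; simplify:
  satisfied 1 clause(s); 4 remain; assigned so far: [1]
unit clause [-4] forces x4=F; simplify:
  drop 4 from [4, -2] -> [-2]
  satisfied 2 clause(s); 2 remain; assigned so far: [1, 4]
unit clause [-2] forces x2=F; simplify:
  drop 2 from [6, 2] -> [6]
  satisfied 1 clause(s); 1 remain; assigned so far: [1, 2, 4]
unit clause [6] forces x6=T; simplify:
  satisfied 1 clause(s); 0 remain; assigned so far: [1, 2, 4, 6]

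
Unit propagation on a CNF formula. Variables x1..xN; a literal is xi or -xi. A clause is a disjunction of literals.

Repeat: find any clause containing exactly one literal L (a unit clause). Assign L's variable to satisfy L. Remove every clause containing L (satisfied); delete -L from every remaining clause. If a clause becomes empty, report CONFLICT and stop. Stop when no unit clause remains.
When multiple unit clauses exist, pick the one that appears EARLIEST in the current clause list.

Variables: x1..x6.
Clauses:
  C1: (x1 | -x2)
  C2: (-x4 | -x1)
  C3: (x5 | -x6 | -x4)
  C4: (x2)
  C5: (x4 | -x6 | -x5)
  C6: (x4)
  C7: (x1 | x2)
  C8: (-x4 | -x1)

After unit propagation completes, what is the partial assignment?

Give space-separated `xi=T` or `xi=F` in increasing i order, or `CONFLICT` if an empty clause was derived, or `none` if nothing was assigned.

Answer: CONFLICT

Derivation:
unit clause [2] forces x2=T; simplify:
  drop -2 from [1, -2] -> [1]
  satisfied 2 clause(s); 6 remain; assigned so far: [2]
unit clause [1] forces x1=T; simplify:
  drop -1 from [-4, -1] -> [-4]
  drop -1 from [-4, -1] -> [-4]
  satisfied 1 clause(s); 5 remain; assigned so far: [1, 2]
unit clause [-4] forces x4=F; simplify:
  drop 4 from [4, -6, -5] -> [-6, -5]
  drop 4 from [4] -> [] (empty!)
  satisfied 3 clause(s); 2 remain; assigned so far: [1, 2, 4]
CONFLICT (empty clause)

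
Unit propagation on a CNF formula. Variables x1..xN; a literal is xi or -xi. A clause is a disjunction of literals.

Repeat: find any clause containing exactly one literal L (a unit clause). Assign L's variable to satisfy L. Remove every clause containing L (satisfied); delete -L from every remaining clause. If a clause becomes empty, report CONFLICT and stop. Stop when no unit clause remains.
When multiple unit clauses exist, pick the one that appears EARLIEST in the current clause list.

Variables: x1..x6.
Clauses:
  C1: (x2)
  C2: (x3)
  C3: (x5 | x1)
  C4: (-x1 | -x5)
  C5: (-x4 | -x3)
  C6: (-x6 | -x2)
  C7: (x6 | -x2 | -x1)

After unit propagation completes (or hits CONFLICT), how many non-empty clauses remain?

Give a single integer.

Answer: 0

Derivation:
unit clause [2] forces x2=T; simplify:
  drop -2 from [-6, -2] -> [-6]
  drop -2 from [6, -2, -1] -> [6, -1]
  satisfied 1 clause(s); 6 remain; assigned so far: [2]
unit clause [3] forces x3=T; simplify:
  drop -3 from [-4, -3] -> [-4]
  satisfied 1 clause(s); 5 remain; assigned so far: [2, 3]
unit clause [-4] forces x4=F; simplify:
  satisfied 1 clause(s); 4 remain; assigned so far: [2, 3, 4]
unit clause [-6] forces x6=F; simplify:
  drop 6 from [6, -1] -> [-1]
  satisfied 1 clause(s); 3 remain; assigned so far: [2, 3, 4, 6]
unit clause [-1] forces x1=F; simplify:
  drop 1 from [5, 1] -> [5]
  satisfied 2 clause(s); 1 remain; assigned so far: [1, 2, 3, 4, 6]
unit clause [5] forces x5=T; simplify:
  satisfied 1 clause(s); 0 remain; assigned so far: [1, 2, 3, 4, 5, 6]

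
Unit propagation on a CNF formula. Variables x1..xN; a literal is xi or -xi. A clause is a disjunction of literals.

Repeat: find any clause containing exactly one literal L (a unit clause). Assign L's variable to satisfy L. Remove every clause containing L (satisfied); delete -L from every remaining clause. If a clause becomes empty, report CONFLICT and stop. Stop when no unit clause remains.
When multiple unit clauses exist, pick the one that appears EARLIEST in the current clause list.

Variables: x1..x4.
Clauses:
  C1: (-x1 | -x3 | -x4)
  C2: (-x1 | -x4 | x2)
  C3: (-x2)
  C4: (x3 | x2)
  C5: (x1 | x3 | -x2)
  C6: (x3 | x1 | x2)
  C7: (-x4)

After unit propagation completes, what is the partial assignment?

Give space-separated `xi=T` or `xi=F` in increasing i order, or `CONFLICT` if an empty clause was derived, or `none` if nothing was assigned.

unit clause [-2] forces x2=F; simplify:
  drop 2 from [-1, -4, 2] -> [-1, -4]
  drop 2 from [3, 2] -> [3]
  drop 2 from [3, 1, 2] -> [3, 1]
  satisfied 2 clause(s); 5 remain; assigned so far: [2]
unit clause [3] forces x3=T; simplify:
  drop -3 from [-1, -3, -4] -> [-1, -4]
  satisfied 2 clause(s); 3 remain; assigned so far: [2, 3]
unit clause [-4] forces x4=F; simplify:
  satisfied 3 clause(s); 0 remain; assigned so far: [2, 3, 4]

Answer: x2=F x3=T x4=F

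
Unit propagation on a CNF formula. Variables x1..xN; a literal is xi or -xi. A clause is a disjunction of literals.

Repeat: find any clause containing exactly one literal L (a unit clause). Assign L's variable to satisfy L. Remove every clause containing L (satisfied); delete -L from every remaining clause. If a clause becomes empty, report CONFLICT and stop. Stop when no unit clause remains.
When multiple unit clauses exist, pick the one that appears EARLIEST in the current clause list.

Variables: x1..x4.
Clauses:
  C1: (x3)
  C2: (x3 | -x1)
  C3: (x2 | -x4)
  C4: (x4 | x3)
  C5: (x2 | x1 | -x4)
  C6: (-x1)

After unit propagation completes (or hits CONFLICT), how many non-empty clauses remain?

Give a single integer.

Answer: 2

Derivation:
unit clause [3] forces x3=T; simplify:
  satisfied 3 clause(s); 3 remain; assigned so far: [3]
unit clause [-1] forces x1=F; simplify:
  drop 1 from [2, 1, -4] -> [2, -4]
  satisfied 1 clause(s); 2 remain; assigned so far: [1, 3]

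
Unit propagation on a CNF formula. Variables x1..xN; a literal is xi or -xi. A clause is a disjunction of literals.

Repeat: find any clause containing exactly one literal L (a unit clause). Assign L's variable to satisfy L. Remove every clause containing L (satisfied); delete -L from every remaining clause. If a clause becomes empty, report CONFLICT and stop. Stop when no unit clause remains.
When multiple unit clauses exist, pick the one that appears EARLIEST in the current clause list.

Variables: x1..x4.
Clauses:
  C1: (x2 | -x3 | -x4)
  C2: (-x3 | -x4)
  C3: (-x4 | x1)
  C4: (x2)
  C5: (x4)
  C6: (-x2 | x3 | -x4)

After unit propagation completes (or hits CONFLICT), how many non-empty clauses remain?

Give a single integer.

Answer: 1

Derivation:
unit clause [2] forces x2=T; simplify:
  drop -2 from [-2, 3, -4] -> [3, -4]
  satisfied 2 clause(s); 4 remain; assigned so far: [2]
unit clause [4] forces x4=T; simplify:
  drop -4 from [-3, -4] -> [-3]
  drop -4 from [-4, 1] -> [1]
  drop -4 from [3, -4] -> [3]
  satisfied 1 clause(s); 3 remain; assigned so far: [2, 4]
unit clause [-3] forces x3=F; simplify:
  drop 3 from [3] -> [] (empty!)
  satisfied 1 clause(s); 2 remain; assigned so far: [2, 3, 4]
CONFLICT (empty clause)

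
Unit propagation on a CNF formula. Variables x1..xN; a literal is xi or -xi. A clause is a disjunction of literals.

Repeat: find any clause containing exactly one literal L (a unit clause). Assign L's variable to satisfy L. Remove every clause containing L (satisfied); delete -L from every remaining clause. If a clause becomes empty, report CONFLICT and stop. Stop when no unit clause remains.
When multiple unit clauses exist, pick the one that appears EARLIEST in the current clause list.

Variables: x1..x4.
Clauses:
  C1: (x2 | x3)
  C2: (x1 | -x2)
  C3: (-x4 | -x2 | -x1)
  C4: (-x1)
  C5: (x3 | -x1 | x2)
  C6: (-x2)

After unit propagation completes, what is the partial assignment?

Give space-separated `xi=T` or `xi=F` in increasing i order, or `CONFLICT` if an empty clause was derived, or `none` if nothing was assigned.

Answer: x1=F x2=F x3=T

Derivation:
unit clause [-1] forces x1=F; simplify:
  drop 1 from [1, -2] -> [-2]
  satisfied 3 clause(s); 3 remain; assigned so far: [1]
unit clause [-2] forces x2=F; simplify:
  drop 2 from [2, 3] -> [3]
  satisfied 2 clause(s); 1 remain; assigned so far: [1, 2]
unit clause [3] forces x3=T; simplify:
  satisfied 1 clause(s); 0 remain; assigned so far: [1, 2, 3]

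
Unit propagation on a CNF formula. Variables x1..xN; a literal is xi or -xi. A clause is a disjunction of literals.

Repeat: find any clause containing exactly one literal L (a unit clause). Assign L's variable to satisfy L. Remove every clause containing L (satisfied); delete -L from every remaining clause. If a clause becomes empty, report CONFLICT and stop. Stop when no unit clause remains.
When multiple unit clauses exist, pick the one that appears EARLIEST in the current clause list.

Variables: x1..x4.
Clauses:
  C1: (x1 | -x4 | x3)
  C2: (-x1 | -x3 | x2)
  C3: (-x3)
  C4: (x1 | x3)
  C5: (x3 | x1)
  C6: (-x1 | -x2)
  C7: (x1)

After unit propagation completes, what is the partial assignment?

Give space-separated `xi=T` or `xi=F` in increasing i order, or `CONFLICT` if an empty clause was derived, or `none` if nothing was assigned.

Answer: x1=T x2=F x3=F

Derivation:
unit clause [-3] forces x3=F; simplify:
  drop 3 from [1, -4, 3] -> [1, -4]
  drop 3 from [1, 3] -> [1]
  drop 3 from [3, 1] -> [1]
  satisfied 2 clause(s); 5 remain; assigned so far: [3]
unit clause [1] forces x1=T; simplify:
  drop -1 from [-1, -2] -> [-2]
  satisfied 4 clause(s); 1 remain; assigned so far: [1, 3]
unit clause [-2] forces x2=F; simplify:
  satisfied 1 clause(s); 0 remain; assigned so far: [1, 2, 3]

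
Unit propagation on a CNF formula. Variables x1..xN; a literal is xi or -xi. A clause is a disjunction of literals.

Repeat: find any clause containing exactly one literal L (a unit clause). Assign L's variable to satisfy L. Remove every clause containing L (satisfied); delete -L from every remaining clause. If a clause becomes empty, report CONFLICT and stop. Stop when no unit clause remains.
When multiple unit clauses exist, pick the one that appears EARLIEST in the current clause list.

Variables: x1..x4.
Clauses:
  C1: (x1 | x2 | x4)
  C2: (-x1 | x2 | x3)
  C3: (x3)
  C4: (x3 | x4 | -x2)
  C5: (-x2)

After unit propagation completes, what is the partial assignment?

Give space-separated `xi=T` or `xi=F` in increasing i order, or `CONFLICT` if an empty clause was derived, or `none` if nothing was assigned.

unit clause [3] forces x3=T; simplify:
  satisfied 3 clause(s); 2 remain; assigned so far: [3]
unit clause [-2] forces x2=F; simplify:
  drop 2 from [1, 2, 4] -> [1, 4]
  satisfied 1 clause(s); 1 remain; assigned so far: [2, 3]

Answer: x2=F x3=T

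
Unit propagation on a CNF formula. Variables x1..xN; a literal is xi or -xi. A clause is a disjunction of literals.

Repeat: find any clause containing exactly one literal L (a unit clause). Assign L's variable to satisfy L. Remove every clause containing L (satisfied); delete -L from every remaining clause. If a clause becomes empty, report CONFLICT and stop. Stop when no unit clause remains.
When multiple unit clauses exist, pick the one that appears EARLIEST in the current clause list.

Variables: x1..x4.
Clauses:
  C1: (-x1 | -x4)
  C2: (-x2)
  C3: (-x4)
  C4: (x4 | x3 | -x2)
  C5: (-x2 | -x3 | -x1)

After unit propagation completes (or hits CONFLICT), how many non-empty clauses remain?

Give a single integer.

unit clause [-2] forces x2=F; simplify:
  satisfied 3 clause(s); 2 remain; assigned so far: [2]
unit clause [-4] forces x4=F; simplify:
  satisfied 2 clause(s); 0 remain; assigned so far: [2, 4]

Answer: 0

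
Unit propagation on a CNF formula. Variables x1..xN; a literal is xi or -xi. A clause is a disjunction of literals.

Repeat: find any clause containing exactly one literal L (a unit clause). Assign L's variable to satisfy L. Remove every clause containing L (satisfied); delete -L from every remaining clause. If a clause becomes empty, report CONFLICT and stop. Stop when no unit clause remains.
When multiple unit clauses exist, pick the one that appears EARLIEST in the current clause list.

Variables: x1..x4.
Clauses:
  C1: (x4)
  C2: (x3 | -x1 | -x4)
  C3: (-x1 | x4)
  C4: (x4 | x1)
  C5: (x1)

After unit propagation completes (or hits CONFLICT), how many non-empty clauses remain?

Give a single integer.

unit clause [4] forces x4=T; simplify:
  drop -4 from [3, -1, -4] -> [3, -1]
  satisfied 3 clause(s); 2 remain; assigned so far: [4]
unit clause [1] forces x1=T; simplify:
  drop -1 from [3, -1] -> [3]
  satisfied 1 clause(s); 1 remain; assigned so far: [1, 4]
unit clause [3] forces x3=T; simplify:
  satisfied 1 clause(s); 0 remain; assigned so far: [1, 3, 4]

Answer: 0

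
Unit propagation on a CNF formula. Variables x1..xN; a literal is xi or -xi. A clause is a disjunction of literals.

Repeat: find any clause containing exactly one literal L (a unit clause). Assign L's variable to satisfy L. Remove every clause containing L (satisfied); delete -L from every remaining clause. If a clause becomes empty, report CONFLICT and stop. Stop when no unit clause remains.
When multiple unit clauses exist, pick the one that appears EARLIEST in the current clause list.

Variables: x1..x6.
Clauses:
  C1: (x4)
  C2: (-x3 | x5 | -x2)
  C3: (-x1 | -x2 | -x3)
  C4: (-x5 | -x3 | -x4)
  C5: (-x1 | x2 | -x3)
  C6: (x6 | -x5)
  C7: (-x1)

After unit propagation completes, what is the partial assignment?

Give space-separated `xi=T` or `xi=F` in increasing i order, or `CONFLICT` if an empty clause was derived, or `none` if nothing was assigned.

Answer: x1=F x4=T

Derivation:
unit clause [4] forces x4=T; simplify:
  drop -4 from [-5, -3, -4] -> [-5, -3]
  satisfied 1 clause(s); 6 remain; assigned so far: [4]
unit clause [-1] forces x1=F; simplify:
  satisfied 3 clause(s); 3 remain; assigned so far: [1, 4]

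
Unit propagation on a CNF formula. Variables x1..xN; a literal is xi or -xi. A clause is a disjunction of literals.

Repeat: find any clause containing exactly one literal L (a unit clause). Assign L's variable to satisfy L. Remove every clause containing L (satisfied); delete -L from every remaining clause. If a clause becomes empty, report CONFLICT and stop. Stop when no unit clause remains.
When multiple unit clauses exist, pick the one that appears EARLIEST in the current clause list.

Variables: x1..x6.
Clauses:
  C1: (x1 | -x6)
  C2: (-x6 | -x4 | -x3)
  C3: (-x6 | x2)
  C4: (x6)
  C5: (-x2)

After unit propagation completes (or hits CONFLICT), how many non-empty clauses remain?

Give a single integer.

Answer: 1

Derivation:
unit clause [6] forces x6=T; simplify:
  drop -6 from [1, -6] -> [1]
  drop -6 from [-6, -4, -3] -> [-4, -3]
  drop -6 from [-6, 2] -> [2]
  satisfied 1 clause(s); 4 remain; assigned so far: [6]
unit clause [1] forces x1=T; simplify:
  satisfied 1 clause(s); 3 remain; assigned so far: [1, 6]
unit clause [2] forces x2=T; simplify:
  drop -2 from [-2] -> [] (empty!)
  satisfied 1 clause(s); 2 remain; assigned so far: [1, 2, 6]
CONFLICT (empty clause)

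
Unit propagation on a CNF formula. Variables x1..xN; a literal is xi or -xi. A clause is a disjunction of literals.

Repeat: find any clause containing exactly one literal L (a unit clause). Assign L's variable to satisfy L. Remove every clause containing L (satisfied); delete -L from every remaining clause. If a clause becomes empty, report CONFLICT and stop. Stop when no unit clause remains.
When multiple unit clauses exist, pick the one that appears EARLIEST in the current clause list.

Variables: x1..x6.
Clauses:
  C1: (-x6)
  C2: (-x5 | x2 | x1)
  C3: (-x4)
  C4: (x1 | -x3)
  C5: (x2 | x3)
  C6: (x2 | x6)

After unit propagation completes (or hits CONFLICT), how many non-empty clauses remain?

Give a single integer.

Answer: 1

Derivation:
unit clause [-6] forces x6=F; simplify:
  drop 6 from [2, 6] -> [2]
  satisfied 1 clause(s); 5 remain; assigned so far: [6]
unit clause [-4] forces x4=F; simplify:
  satisfied 1 clause(s); 4 remain; assigned so far: [4, 6]
unit clause [2] forces x2=T; simplify:
  satisfied 3 clause(s); 1 remain; assigned so far: [2, 4, 6]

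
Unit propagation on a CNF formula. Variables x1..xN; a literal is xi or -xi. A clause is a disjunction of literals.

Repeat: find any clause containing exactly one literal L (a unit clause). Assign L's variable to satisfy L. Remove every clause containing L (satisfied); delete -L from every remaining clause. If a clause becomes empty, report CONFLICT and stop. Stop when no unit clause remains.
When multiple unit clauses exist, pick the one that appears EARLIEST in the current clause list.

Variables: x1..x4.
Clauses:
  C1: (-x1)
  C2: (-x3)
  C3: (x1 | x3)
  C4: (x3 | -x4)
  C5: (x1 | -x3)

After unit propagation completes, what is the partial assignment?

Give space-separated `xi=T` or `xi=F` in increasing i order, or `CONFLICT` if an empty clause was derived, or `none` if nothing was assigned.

unit clause [-1] forces x1=F; simplify:
  drop 1 from [1, 3] -> [3]
  drop 1 from [1, -3] -> [-3]
  satisfied 1 clause(s); 4 remain; assigned so far: [1]
unit clause [-3] forces x3=F; simplify:
  drop 3 from [3] -> [] (empty!)
  drop 3 from [3, -4] -> [-4]
  satisfied 2 clause(s); 2 remain; assigned so far: [1, 3]
CONFLICT (empty clause)

Answer: CONFLICT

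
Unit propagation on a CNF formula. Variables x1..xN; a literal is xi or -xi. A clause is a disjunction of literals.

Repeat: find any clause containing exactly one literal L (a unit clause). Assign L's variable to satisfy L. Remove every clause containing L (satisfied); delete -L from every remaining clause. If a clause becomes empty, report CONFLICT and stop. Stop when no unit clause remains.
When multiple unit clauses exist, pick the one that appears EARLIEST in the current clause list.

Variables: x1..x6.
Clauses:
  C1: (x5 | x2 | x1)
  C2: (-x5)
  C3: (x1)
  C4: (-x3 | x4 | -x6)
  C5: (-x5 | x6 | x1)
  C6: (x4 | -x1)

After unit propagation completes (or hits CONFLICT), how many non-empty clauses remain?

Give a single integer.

unit clause [-5] forces x5=F; simplify:
  drop 5 from [5, 2, 1] -> [2, 1]
  satisfied 2 clause(s); 4 remain; assigned so far: [5]
unit clause [1] forces x1=T; simplify:
  drop -1 from [4, -1] -> [4]
  satisfied 2 clause(s); 2 remain; assigned so far: [1, 5]
unit clause [4] forces x4=T; simplify:
  satisfied 2 clause(s); 0 remain; assigned so far: [1, 4, 5]

Answer: 0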